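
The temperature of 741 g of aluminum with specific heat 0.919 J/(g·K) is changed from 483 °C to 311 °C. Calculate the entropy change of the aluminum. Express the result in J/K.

ΔS = -176 J/K

In kelvin: T₁ = 756.15 K, T₂ = 584.15 K. ΔS = ∫dQ_rev/T = m c ln(T₂/T₁) = 741 × 0.919 × ln(584.15/756.15) = -176 J/K.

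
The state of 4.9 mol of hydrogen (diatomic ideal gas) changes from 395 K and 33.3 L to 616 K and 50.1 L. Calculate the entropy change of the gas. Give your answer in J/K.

ΔS = 61.9 J/K

Entropy is a state function: ΔS = nC_V ln(T₂/T₁) + nR ln(V₂/V₁), with C_V = 5R/2 = 20.79 J mol⁻¹ K⁻¹ for a diatomic ideal gas.
ΔS = 4.9 × [20.79 × ln(616/395) + 8.314 × ln(50.1/33.3)] = 61.9 J/K.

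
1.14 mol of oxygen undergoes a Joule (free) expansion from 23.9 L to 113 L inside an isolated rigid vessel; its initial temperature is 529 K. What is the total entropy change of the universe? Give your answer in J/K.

No heat is exchanged and no work is done, so the ideal-gas temperature stays constant.
Entropy is a state function; using a reversible isothermal path, ΔS_gas = nR ln(V₂/V₁) = 1.14 × 8.314 × ln(113/23.9) = 14.7 J/K.
The insulated surroundings exchange no heat, so ΔS_surr = 0 and ΔS_universe = ΔS_gas.

ΔS_universe = 14.7 J/K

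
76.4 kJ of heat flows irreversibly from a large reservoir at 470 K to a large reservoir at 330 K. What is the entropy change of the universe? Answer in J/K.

ΔS_hot = −Q/T_H = −76400/470 = -162.55 J/K and ΔS_cold = +Q/T_C = 76400/330 = 231.52 J/K.
ΔS_total = -162.55 + 231.52 = 69 J/K, positive as the second law requires.

ΔS_total = 69 J/K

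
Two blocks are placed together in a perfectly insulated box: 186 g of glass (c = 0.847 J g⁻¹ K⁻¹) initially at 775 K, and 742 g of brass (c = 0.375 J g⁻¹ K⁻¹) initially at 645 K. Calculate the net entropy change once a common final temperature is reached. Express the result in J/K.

ΔS_total = 1.72 J/K

Energy balance: T_f = (m₁c₁T₁ + m₂c₂T₂)/(m₁c₁ + m₂c₂) = 692 K.
ΔS₁ = m₁c₁ ln(T_f/T₁) = 157.542 × ln(692/775) = -17.85 J/K.
ΔS₂ = m₂c₂ ln(T_f/T₂) = 278.25 × ln(692/645) = 19.57 J/K.
ΔS_total = -17.85 + 19.57 = 1.72 J/K.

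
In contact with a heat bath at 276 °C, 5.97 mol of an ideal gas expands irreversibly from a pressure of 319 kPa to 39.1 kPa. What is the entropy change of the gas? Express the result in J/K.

ΔS_gas = 104 J/K

Entropy is a state function, so ΔS_gas depends only on the end states.
For an isothermal ideal gas ΔS_gas = nR ln(P₁/P₂) = 5.97 × 8.314 × ln(319/39.1) = 104 J/K.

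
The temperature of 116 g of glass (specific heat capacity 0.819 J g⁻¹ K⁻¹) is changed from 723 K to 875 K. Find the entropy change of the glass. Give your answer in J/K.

ΔS = ∫dQ_rev/T = m c ln(T₂/T₁) = 116 × 0.819 × ln(875/723) = 18.1 J/K.

ΔS = 18.1 J/K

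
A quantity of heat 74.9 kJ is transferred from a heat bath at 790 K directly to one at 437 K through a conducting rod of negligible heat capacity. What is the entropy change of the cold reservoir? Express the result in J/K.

ΔS_cold = 171 J/K

The cold reservoir gains heat Q, so ΔS_cold = +Q/T_C = 74900/437 = 171 J/K.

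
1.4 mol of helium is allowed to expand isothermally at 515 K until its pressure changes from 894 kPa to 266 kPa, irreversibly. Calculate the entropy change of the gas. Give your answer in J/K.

Entropy is a state function, so ΔS_gas depends only on the end states.
For an isothermal ideal gas ΔS_gas = nR ln(P₁/P₂) = 1.4 × 8.314 × ln(894/266) = 14.1 J/K.

ΔS_gas = 14.1 J/K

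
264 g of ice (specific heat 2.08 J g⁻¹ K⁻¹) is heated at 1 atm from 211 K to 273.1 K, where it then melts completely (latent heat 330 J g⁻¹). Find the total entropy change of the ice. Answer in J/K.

ΔS = 461 J/K

Warming step: ΔS₁ = m c ln(T_tr/T_i) = 264 × 2.08 × ln(273.1/211) = 141.7 J/K.
Phase change: ΔS₂ = +mL/T_tr = 264 × 330 / 273.1 = 319 J/K.
ΔS_total = (141.7) + (319) = 461 J/K.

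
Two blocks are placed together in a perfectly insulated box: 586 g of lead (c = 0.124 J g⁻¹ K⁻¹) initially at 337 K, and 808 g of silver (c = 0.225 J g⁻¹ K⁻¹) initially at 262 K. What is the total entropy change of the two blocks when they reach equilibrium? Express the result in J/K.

ΔS_total = 1.7 J/K

Energy balance: T_f = (m₁c₁T₁ + m₂c₂T₂)/(m₁c₁ + m₂c₂) = 283.42 K.
ΔS₁ = m₁c₁ ln(T_f/T₁) = 72.664 × ln(283.42/337) = -12.58 J/K.
ΔS₂ = m₂c₂ ln(T_f/T₂) = 181.8 × ln(283.42/262) = 14.28 J/K.
ΔS_total = -12.58 + 14.28 = 1.7 J/K.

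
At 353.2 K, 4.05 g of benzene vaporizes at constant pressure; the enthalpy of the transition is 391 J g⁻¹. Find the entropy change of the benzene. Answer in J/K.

ΔS = 4.48 J/K

Heat absorbed by the substance: Q = mL = 4.05 × 391 = 1583.55 J.
At constant T, ΔS = Q_rev/T = 1583.55 / 353.2 = 4.48 J/K.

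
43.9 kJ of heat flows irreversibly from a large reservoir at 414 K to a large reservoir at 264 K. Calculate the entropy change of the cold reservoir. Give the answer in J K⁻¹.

ΔS_cold = 166 J/K

The cold reservoir gains heat Q, so ΔS_cold = +Q/T_C = 43900/264 = 166 J/K.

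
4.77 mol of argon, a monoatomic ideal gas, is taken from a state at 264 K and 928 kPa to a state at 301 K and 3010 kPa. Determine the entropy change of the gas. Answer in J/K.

ΔS = nC_p ln(T₂/T₁) − nR ln(P₂/P₁), with C_p = 5R/2 = 20.79 J mol⁻¹ K⁻¹ for a monoatomic ideal gas.
ΔS = 4.77 × [20.79 × ln(301/264) − 8.314 × ln(3010/928)] = -33.7 J/K.

ΔS = -33.7 J/K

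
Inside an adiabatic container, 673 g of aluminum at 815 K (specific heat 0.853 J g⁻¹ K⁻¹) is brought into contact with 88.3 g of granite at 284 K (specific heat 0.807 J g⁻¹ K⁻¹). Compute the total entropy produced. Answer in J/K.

Energy balance: T_f = (m₁c₁T₁ + m₂c₂T₂)/(m₁c₁ + m₂c₂) = 756.37 K.
ΔS₁ = m₁c₁ ln(T_f/T₁) = 574.069 × ln(756.37/815) = -42.86 J/K.
ΔS₂ = m₂c₂ ln(T_f/T₂) = 71.2581 × ln(756.37/284) = 69.8 J/K.
ΔS_total = -42.86 + 69.8 = 26.9 J/K.

ΔS_total = 26.9 J/K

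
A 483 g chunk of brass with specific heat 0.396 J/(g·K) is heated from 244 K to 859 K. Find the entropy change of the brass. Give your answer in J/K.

ΔS = 241 J/K

ΔS = ∫dQ_rev/T = m c ln(T₂/T₁) = 483 × 0.396 × ln(859/244) = 241 J/K.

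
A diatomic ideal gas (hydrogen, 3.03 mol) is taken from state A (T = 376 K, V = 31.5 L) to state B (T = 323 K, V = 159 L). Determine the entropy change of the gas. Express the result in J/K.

Entropy is a state function: ΔS = nC_V ln(T₂/T₁) + nR ln(V₂/V₁), with C_V = 5R/2 = 20.79 J mol⁻¹ K⁻¹ for a diatomic ideal gas.
ΔS = 3.03 × [20.79 × ln(323/376) + 8.314 × ln(159/31.5)] = 31.2 J/K.

ΔS = 31.2 J/K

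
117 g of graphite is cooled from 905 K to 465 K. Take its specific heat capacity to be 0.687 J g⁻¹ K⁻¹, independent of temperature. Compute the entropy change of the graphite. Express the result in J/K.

ΔS = -53.5 J/K

ΔS = ∫dQ_rev/T = m c ln(T₂/T₁) = 117 × 0.687 × ln(465/905) = -53.5 J/K.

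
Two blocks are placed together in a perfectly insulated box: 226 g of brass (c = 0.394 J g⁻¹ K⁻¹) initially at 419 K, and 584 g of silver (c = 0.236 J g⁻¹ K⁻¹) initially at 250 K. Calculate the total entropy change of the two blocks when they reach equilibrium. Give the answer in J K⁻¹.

Energy balance: T_f = (m₁c₁T₁ + m₂c₂T₂)/(m₁c₁ + m₂c₂) = 316.33 K.
ΔS₁ = m₁c₁ ln(T_f/T₁) = 89.044 × ln(316.33/419) = -25.0286 J/K.
ΔS₂ = m₂c₂ ln(T_f/T₂) = 137.824 × ln(316.33/250) = 32.434 J/K.
ΔS_total = -25.0286 + 32.434 = 7.41 J/K.

ΔS_total = 7.41 J/K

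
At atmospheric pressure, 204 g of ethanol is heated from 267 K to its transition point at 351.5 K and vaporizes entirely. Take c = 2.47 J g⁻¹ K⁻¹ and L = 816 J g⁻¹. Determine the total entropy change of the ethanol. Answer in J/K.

ΔS = 612 J/K

Warming step: ΔS₁ = m c ln(T_tr/T_i) = 204 × 2.47 × ln(351.5/267) = 138.5 J/K.
Phase change: ΔS₂ = +mL/T_tr = 204 × 816 / 351.5 = 473.6 J/K.
ΔS_total = (138.5) + (473.6) = 612 J/K.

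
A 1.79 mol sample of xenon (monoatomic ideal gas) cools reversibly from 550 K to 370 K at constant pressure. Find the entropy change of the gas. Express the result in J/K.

At constant pressure, ΔS = nC_p ln(T₂/T₁) with C_p = 5R/2 = 20.79 J mol⁻¹ K⁻¹.
ΔS = 1.79 × 20.79 × ln(370/550) = -14.7 J/K.

ΔS = -14.7 J/K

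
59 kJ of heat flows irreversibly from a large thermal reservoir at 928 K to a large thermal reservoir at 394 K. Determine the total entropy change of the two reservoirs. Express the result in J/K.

ΔS_hot = −Q/T_H = −59000/928 = -63.578 J/K and ΔS_cold = +Q/T_C = 59000/394 = 149.75 J/K.
ΔS_total = -63.578 + 149.75 = 86.2 J/K, positive as the second law requires.

ΔS_total = 86.2 J/K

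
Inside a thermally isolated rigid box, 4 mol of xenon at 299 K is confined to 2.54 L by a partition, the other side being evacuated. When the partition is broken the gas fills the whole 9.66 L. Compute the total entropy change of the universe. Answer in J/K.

ΔS_universe = 44.4 J/K

For an ideal gas in free expansion Q = 0 and W = 0, so T is unchanged.
Entropy is a state function; using a reversible isothermal path, ΔS_gas = nR ln(V₂/V₁) = 4 × 8.314 × ln(9.66/2.54) = 44.4 J/K.
The insulated surroundings exchange no heat, so ΔS_surr = 0 and ΔS_universe = ΔS_gas.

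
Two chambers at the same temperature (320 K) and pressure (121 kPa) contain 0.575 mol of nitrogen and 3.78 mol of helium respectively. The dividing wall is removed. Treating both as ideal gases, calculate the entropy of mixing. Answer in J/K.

ΔS_mix = 14.1 J/K

Mole fractions: x_A = 0.575/4.35 = 0.132, x_B = 0.868.
ΔS_mix = −R(n_A ln x_A + n_B ln x_B) = −8.314 × (0.575 ln 0.132 + 3.78 ln 0.868) = 14.1 J/K.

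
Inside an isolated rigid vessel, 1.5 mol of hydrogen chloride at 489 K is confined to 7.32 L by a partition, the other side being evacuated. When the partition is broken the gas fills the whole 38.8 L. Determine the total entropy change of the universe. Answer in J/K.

For an ideal gas in free expansion Q = 0 and W = 0, so T is unchanged.
Entropy is a state function; using a reversible isothermal path, ΔS_gas = nR ln(V₂/V₁) = 1.5 × 8.314 × ln(38.8/7.32) = 20.8 J/K.
The insulated surroundings exchange no heat, so ΔS_surr = 0 and ΔS_universe = ΔS_gas.

ΔS_universe = 20.8 J/K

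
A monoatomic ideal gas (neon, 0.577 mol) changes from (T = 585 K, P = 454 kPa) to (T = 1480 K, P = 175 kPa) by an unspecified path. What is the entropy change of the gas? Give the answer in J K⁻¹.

ΔS = nC_p ln(T₂/T₁) − nR ln(P₂/P₁), with C_p = 5R/2 = 20.79 J mol⁻¹ K⁻¹ for a monoatomic ideal gas.
ΔS = 0.577 × [20.79 × ln(1480/585) − 8.314 × ln(175/454)] = 15.7 J/K.

ΔS = 15.7 J/K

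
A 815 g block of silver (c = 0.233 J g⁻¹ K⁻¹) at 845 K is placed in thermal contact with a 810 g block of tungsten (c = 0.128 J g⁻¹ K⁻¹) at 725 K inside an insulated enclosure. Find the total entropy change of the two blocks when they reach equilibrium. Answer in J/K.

Energy balance: T_f = (m₁c₁T₁ + m₂c₂T₂)/(m₁c₁ + m₂c₂) = 802.62 K.
ΔS₁ = m₁c₁ ln(T_f/T₁) = 189.895 × ln(802.62/845) = -9.771 J/K.
ΔS₂ = m₂c₂ ln(T_f/T₂) = 103.68 × ln(802.62/725) = 10.545 J/K.
ΔS_total = -9.771 + 10.545 = 0.774 J/K.

ΔS_total = 0.774 J/K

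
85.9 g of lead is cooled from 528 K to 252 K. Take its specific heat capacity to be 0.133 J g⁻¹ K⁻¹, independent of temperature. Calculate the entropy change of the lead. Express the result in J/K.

ΔS = ∫dQ_rev/T = m c ln(T₂/T₁) = 85.9 × 0.133 × ln(252/528) = -8.45 J/K.

ΔS = -8.45 J/K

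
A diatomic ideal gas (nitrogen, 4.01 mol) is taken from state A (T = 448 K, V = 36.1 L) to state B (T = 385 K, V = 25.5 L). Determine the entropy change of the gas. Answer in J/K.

ΔS = -24.2 J/K

Entropy is a state function: ΔS = nC_V ln(T₂/T₁) + nR ln(V₂/V₁), with C_V = 5R/2 = 20.79 J mol⁻¹ K⁻¹ for a diatomic ideal gas.
ΔS = 4.01 × [20.79 × ln(385/448) + 8.314 × ln(25.5/36.1)] = -24.2 J/K.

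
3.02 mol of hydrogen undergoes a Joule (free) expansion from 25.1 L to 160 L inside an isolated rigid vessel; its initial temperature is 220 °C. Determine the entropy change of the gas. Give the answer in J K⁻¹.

No heat is exchanged and no work is done, so the ideal-gas temperature stays constant.
Entropy is a state function; using a reversible isothermal path, ΔS_gas = nR ln(V₂/V₁) = 3.02 × 8.314 × ln(160/25.1) = 46.5 J/K.

ΔS_gas = 46.5 J/K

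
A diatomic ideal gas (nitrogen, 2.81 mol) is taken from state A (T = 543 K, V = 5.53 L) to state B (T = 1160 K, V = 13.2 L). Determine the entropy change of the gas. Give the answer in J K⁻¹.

ΔS = 64.7 J/K

Entropy is a state function: ΔS = nC_V ln(T₂/T₁) + nR ln(V₂/V₁), with C_V = 5R/2 = 20.79 J mol⁻¹ K⁻¹ for a diatomic ideal gas.
ΔS = 2.81 × [20.79 × ln(1160/543) + 8.314 × ln(13.2/5.53)] = 64.7 J/K.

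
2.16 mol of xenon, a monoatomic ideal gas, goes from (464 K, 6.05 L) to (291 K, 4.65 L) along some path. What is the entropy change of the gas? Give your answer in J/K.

Entropy is a state function: ΔS = nC_V ln(T₂/T₁) + nR ln(V₂/V₁), with C_V = 3R/2 = 12.47 J mol⁻¹ K⁻¹ for a monoatomic ideal gas.
ΔS = 2.16 × [12.47 × ln(291/464) + 8.314 × ln(4.65/6.05)] = -17.3 J/K.

ΔS = -17.3 J/K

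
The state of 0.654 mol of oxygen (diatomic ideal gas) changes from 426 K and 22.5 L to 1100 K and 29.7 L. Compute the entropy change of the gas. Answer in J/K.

ΔS = 14.4 J/K

Entropy is a state function: ΔS = nC_V ln(T₂/T₁) + nR ln(V₂/V₁), with C_V = 5R/2 = 20.79 J mol⁻¹ K⁻¹ for a diatomic ideal gas.
ΔS = 0.654 × [20.79 × ln(1100/426) + 8.314 × ln(29.7/22.5)] = 14.4 J/K.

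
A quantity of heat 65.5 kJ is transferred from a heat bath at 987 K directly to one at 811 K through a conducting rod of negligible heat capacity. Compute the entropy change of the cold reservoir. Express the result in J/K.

The cold reservoir gains heat Q, so ΔS_cold = +Q/T_C = 65500/811 = 80.8 J/K.

ΔS_cold = 80.8 J/K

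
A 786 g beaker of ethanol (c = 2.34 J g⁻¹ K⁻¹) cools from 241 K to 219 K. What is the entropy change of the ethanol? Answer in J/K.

ΔS = -176 J/K

ΔS = ∫dQ_rev/T = m c ln(T₂/T₁) = 786 × 2.34 × ln(219/241) = -176 J/K.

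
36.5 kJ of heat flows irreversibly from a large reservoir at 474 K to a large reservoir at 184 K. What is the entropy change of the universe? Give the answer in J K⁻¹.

ΔS_hot = −Q/T_H = −36500/474 = -77 J/K and ΔS_cold = +Q/T_C = 36500/184 = 198.4 J/K.
ΔS_total = -77 + 198.4 = 121 J/K, positive as the second law requires.

ΔS_total = 121 J/K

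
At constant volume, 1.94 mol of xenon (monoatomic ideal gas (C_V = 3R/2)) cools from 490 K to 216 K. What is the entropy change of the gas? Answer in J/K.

ΔS = -19.8 J/K

At constant volume, ΔS = nC_V ln(T₂/T₁) with C_V = 3R/2 = 12.47 J mol⁻¹ K⁻¹.
ΔS = 1.94 × 12.47 × ln(216/490) = -19.8 J/K.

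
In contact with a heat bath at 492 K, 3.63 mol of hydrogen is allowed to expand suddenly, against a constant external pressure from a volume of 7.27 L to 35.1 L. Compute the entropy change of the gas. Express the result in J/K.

Entropy is a state function, so ΔS_gas depends only on the end states.
For an isothermal ideal gas ΔS_gas = nR ln(V₂/V₁) = 3.63 × 8.314 × ln(35.1/7.27) = 47.5 J/K.

ΔS_gas = 47.5 J/K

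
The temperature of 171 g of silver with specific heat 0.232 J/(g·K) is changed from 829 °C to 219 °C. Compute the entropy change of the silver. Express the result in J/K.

ΔS = -32 J/K

In kelvin: T₁ = 1102.15 K, T₂ = 492.15 K. ΔS = ∫dQ_rev/T = m c ln(T₂/T₁) = 171 × 0.232 × ln(492.15/1102.15) = -32 J/K.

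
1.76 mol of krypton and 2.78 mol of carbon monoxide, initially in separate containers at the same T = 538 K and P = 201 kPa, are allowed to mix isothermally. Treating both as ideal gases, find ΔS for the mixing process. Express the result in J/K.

Mole fractions: x_A = 1.76/4.54 = 0.388, x_B = 0.612.
ΔS_mix = −R(n_A ln x_A + n_B ln x_B) = −8.314 × (1.76 ln 0.388 + 2.78 ln 0.612) = 25.2 J/K.

ΔS_mix = 25.2 J/K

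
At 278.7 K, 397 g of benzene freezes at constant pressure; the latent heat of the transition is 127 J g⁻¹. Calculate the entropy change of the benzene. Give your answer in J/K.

ΔS = -181 J/K

Heat released by the substance: Q = −mL = −397 × 127 = −50419 J.
At constant T, ΔS = Q_rev/T = −50419 / 278.7 = -181 J/K.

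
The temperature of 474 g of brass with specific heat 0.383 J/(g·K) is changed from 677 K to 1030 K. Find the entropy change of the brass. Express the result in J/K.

ΔS = ∫dQ_rev/T = m c ln(T₂/T₁) = 474 × 0.383 × ln(1030/677) = 76.2 J/K.

ΔS = 76.2 J/K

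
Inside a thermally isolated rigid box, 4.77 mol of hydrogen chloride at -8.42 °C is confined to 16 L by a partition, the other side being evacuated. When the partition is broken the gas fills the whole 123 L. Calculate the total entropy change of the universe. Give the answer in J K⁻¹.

No heat is exchanged and no work is done, so the ideal-gas temperature stays constant.
Entropy is a state function; using a reversible isothermal path, ΔS_gas = nR ln(V₂/V₁) = 4.77 × 8.314 × ln(123/16) = 80.9 J/K.
The insulated surroundings exchange no heat, so ΔS_surr = 0 and ΔS_universe = ΔS_gas.

ΔS_universe = 80.9 J/K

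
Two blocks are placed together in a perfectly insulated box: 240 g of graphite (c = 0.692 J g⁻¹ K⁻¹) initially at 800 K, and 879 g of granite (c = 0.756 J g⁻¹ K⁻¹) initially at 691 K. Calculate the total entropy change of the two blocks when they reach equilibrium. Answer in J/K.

ΔS_total = 1.47 J/K

Energy balance: T_f = (m₁c₁T₁ + m₂c₂T₂)/(m₁c₁ + m₂c₂) = 712.79 K.
ΔS₁ = m₁c₁ ln(T_f/T₁) = 166.08 × ln(712.79/800) = -19.17 J/K.
ΔS₂ = m₂c₂ ln(T_f/T₂) = 664.524 × ln(712.79/691) = 20.64 J/K.
ΔS_total = -19.17 + 20.64 = 1.47 J/K.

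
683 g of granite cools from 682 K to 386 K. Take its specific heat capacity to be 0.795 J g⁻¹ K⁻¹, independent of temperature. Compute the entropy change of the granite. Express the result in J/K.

ΔS = ∫dQ_rev/T = m c ln(T₂/T₁) = 683 × 0.795 × ln(386/682) = -309 J/K.

ΔS = -309 J/K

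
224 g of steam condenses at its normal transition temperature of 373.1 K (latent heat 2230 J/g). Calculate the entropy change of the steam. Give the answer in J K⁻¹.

Heat released by the substance: Q = −mL = −224 × 2230 = −499520 J.
At constant T, ΔS = Q_rev/T = −499520 / 373.1 = -1340 J/K.

ΔS = -1340 J/K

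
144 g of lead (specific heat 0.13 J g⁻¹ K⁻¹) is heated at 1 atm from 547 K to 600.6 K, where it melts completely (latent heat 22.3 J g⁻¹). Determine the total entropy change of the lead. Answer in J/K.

ΔS = 7.1 J/K

Warming step: ΔS₁ = m c ln(T_tr/T_i) = 144 × 0.13 × ln(600.6/547) = 1.75 J/K.
Phase change: ΔS₂ = +mL/T_tr = 144 × 22.3 / 600.6 = 5.347 J/K.
ΔS_total = (1.75) + (5.347) = 7.1 J/K.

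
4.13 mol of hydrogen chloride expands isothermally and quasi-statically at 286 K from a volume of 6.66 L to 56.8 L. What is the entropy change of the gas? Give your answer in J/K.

ΔS_gas = 73.6 J/K

For an isothermal ideal gas ΔS_gas = nR ln(V₂/V₁) = 4.13 × 8.314 × ln(56.8/6.66) = 73.6 J/K.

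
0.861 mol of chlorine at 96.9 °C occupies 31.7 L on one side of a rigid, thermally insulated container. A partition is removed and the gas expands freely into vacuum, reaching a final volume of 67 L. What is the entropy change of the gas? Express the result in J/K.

No heat is exchanged and no work is done, so the ideal-gas temperature stays constant.
Entropy is a state function; using a reversible isothermal path, ΔS_gas = nR ln(V₂/V₁) = 0.861 × 8.314 × ln(67/31.7) = 5.36 J/K.

ΔS_gas = 5.36 J/K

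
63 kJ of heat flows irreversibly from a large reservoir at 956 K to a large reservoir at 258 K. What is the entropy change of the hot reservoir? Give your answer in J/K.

ΔS_hot = -65.9 J/K

The hot reservoir loses heat Q, so ΔS_hot = −Q/T_H = −63000/956 = -65.9 J/K.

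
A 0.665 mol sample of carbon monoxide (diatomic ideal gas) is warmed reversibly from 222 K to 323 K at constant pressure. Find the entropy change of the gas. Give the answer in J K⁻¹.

ΔS = 7.26 J/K

At constant pressure, ΔS = nC_p ln(T₂/T₁) with C_p = 7R/2 = 29.1 J mol⁻¹ K⁻¹.
ΔS = 0.665 × 29.1 × ln(323/222) = 7.26 J/K.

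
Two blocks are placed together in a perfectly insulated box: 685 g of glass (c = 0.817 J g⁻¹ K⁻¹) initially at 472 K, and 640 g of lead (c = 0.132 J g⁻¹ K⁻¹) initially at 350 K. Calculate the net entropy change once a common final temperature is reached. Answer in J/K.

Energy balance: T_f = (m₁c₁T₁ + m₂c₂T₂)/(m₁c₁ + m₂c₂) = 456 K.
ΔS₁ = m₁c₁ ln(T_f/T₁) = 559.645 × ln(456/472) = -19.3 J/K.
ΔS₂ = m₂c₂ ln(T_f/T₂) = 84.48 × ln(456/350) = 22.35 J/K.
ΔS_total = -19.3 + 22.35 = 3.05 J/K.

ΔS_total = 3.05 J/K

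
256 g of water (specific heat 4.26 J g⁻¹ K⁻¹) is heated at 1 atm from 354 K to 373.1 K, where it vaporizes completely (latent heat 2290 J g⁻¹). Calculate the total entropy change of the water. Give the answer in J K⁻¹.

ΔS = 1630 J/K

Warming step: ΔS₁ = m c ln(T_tr/T_i) = 256 × 4.26 × ln(373.1/354) = 57.31 J/K.
Phase change: ΔS₂ = +mL/T_tr = 256 × 2290 / 373.1 = 1571 J/K.
ΔS_total = (57.31) + (1571) = 1630 J/K.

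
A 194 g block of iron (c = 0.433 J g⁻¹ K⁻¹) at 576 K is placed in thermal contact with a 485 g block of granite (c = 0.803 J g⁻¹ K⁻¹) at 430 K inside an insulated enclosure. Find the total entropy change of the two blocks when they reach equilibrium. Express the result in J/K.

Energy balance: T_f = (m₁c₁T₁ + m₂c₂T₂)/(m₁c₁ + m₂c₂) = 455.9 K.
ΔS₁ = m₁c₁ ln(T_f/T₁) = 84.002 × ln(455.9/576) = -19.64 J/K.
ΔS₂ = m₂c₂ ln(T_f/T₂) = 389.455 × ln(455.9/430) = 22.78 J/K.
ΔS_total = -19.64 + 22.78 = 3.14 J/K.

ΔS_total = 3.14 J/K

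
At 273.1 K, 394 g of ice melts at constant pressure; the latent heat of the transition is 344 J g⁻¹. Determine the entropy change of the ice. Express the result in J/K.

ΔS = 496 J/K

Heat absorbed by the substance: Q = mL = 394 × 344 = 135536 J.
At constant T, ΔS = Q_rev/T = 135536 / 273.1 = 496 J/K.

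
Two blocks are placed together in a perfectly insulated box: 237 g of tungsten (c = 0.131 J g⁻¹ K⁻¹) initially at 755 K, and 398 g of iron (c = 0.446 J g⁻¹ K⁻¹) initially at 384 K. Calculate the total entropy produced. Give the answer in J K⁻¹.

Energy balance: T_f = (m₁c₁T₁ + m₂c₂T₂)/(m₁c₁ + m₂c₂) = 439.23 K.
ΔS₁ = m₁c₁ ln(T_f/T₁) = 31.047 × ln(439.23/755) = -16.818 J/K.
ΔS₂ = m₂c₂ ln(T_f/T₂) = 177.508 × ln(439.23/384) = 23.854 J/K.
ΔS_total = -16.818 + 23.854 = 7.04 J/K.

ΔS_total = 7.04 J/K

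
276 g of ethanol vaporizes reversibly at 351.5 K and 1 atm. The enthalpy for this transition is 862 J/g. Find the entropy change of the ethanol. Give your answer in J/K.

ΔS = 677 J/K

Heat absorbed by the substance: Q = mL = 276 × 862 = 237912 J.
At constant T, ΔS = Q_rev/T = 237912 / 351.5 = 677 J/K.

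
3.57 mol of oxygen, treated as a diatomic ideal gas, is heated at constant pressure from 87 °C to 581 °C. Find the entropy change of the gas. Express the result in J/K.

ΔS = 89.7 J/K

In kelvin: T₁ = 360.15 K, T₂ = 854.15 K. At constant pressure, ΔS = nC_p ln(T₂/T₁) with C_p = 7R/2 = 29.1 J mol⁻¹ K⁻¹.
ΔS = 3.57 × 29.1 × ln(854.15/360.15) = 89.7 J/K.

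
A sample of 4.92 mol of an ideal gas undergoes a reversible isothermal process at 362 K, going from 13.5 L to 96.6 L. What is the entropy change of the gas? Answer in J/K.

ΔS_gas = 80.5 J/K

For an isothermal ideal gas ΔS_gas = nR ln(V₂/V₁) = 4.92 × 8.314 × ln(96.6/13.5) = 80.5 J/K.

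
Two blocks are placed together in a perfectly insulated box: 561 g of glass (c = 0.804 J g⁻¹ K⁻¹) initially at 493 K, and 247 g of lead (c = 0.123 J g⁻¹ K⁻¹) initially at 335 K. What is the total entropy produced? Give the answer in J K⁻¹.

ΔS_total = 1.9 J/K

Energy balance: T_f = (m₁c₁T₁ + m₂c₂T₂)/(m₁c₁ + m₂c₂) = 483.03 K.
ΔS₁ = m₁c₁ ln(T_f/T₁) = 451.044 × ln(483.03/493) = -9.216 J/K.
ΔS₂ = m₂c₂ ln(T_f/T₂) = 30.381 × ln(483.03/335) = 11.12 J/K.
ΔS_total = -9.216 + 11.12 = 1.9 J/K.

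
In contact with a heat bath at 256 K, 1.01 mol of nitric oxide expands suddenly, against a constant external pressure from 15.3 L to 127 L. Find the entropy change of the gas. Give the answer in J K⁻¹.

ΔS_gas = 17.8 J/K

Entropy is a state function, so ΔS_gas depends only on the end states.
For an isothermal ideal gas ΔS_gas = nR ln(V₂/V₁) = 1.01 × 8.314 × ln(127/15.3) = 17.8 J/K.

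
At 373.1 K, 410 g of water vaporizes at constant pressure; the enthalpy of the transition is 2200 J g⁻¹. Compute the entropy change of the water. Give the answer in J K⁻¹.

Heat absorbed by the substance: Q = mL = 410 × 2200 = 902000 J.
At constant T, ΔS = Q_rev/T = 902000 / 373.1 = 2420 J/K.

ΔS = 2420 J/K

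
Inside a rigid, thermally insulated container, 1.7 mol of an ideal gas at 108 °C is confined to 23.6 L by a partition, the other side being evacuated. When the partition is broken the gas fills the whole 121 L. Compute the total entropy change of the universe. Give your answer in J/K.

No heat is exchanged and no work is done, so the ideal-gas temperature stays constant.
Entropy is a state function; using a reversible isothermal path, ΔS_gas = nR ln(V₂/V₁) = 1.7 × 8.314 × ln(121/23.6) = 23.1 J/K.
The insulated surroundings exchange no heat, so ΔS_surr = 0 and ΔS_universe = ΔS_gas.

ΔS_universe = 23.1 J/K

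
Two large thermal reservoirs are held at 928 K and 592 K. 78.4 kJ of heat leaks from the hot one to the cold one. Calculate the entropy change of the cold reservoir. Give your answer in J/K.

The cold reservoir gains heat Q, so ΔS_cold = +Q/T_C = 78400/592 = 132 J/K.

ΔS_cold = 132 J/K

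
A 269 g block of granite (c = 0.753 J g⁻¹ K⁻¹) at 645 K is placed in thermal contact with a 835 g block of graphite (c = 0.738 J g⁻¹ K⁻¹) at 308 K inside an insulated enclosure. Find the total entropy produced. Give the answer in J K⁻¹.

ΔS_total = 46.4 J/K

Energy balance: T_f = (m₁c₁T₁ + m₂c₂T₂)/(m₁c₁ + m₂c₂) = 391.37 K.
ΔS₁ = m₁c₁ ln(T_f/T₁) = 202.557 × ln(391.37/645) = -101.2 J/K.
ΔS₂ = m₂c₂ ln(T_f/T₂) = 616.23 × ln(391.37/308) = 147.6 J/K.
ΔS_total = -101.2 + 147.6 = 46.4 J/K.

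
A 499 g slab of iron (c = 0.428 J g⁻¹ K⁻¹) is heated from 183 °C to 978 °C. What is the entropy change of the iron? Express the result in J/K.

In kelvin: T₁ = 456.15 K, T₂ = 1251.15 K. ΔS = ∫dQ_rev/T = m c ln(T₂/T₁) = 499 × 0.428 × ln(1251.15/456.15) = 215 J/K.

ΔS = 215 J/K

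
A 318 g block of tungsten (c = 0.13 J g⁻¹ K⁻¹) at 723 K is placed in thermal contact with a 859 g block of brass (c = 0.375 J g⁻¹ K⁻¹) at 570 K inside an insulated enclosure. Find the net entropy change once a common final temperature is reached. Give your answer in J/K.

ΔS_total = 1.1 J/K

Energy balance: T_f = (m₁c₁T₁ + m₂c₂T₂)/(m₁c₁ + m₂c₂) = 587.4 K.
ΔS₁ = m₁c₁ ln(T_f/T₁) = 41.34 × ln(587.4/723) = -8.586 J/K.
ΔS₂ = m₂c₂ ln(T_f/T₂) = 322.125 × ln(587.4/570) = 9.687 J/K.
ΔS_total = -8.586 + 9.687 = 1.1 J/K.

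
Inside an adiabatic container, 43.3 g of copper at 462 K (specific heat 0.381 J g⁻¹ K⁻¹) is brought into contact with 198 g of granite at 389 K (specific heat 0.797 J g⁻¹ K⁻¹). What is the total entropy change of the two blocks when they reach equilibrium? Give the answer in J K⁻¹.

Energy balance: T_f = (m₁c₁T₁ + m₂c₂T₂)/(m₁c₁ + m₂c₂) = 395.91 K.
ΔS₁ = m₁c₁ ln(T_f/T₁) = 16.4973 × ln(395.91/462) = -2.547 J/K.
ΔS₂ = m₂c₂ ln(T_f/T₂) = 157.806 × ln(395.91/389) = 2.778 J/K.
ΔS_total = -2.547 + 2.778 = 0.231 J/K.

ΔS_total = 0.231 J/K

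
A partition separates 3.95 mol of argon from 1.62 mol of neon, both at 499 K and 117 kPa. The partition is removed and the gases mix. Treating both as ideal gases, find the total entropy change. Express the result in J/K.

ΔS_mix = 27.9 J/K

Mole fractions: x_A = 3.95/5.57 = 0.709, x_B = 0.291.
ΔS_mix = −R(n_A ln x_A + n_B ln x_B) = −8.314 × (3.95 ln 0.709 + 1.62 ln 0.291) = 27.9 J/K.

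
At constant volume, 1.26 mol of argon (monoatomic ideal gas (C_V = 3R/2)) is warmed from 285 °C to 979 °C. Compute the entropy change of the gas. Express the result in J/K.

ΔS = 12.7 J/K

In kelvin: T₁ = 558.15 K, T₂ = 1252.15 K. At constant volume, ΔS = nC_V ln(T₂/T₁) with C_V = 3R/2 = 12.47 J mol⁻¹ K⁻¹.
ΔS = 1.26 × 12.47 × ln(1252.15/558.15) = 12.7 J/K.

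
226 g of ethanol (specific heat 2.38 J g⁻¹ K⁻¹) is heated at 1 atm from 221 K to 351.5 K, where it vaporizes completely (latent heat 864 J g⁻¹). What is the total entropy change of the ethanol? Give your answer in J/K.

Warming step: ΔS₁ = m c ln(T_tr/T_i) = 226 × 2.38 × ln(351.5/221) = 249.6 J/K.
Phase change: ΔS₂ = +mL/T_tr = 226 × 864 / 351.5 = 555.5 J/K.
ΔS_total = (249.6) + (555.5) = 805 J/K.

ΔS = 805 J/K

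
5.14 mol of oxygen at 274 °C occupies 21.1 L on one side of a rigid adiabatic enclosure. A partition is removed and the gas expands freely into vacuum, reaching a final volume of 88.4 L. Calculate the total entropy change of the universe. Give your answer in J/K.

ΔS_universe = 61.2 J/K

For an ideal gas in free expansion Q = 0 and W = 0, so T is unchanged.
Entropy is a state function; using a reversible isothermal path, ΔS_gas = nR ln(V₂/V₁) = 5.14 × 8.314 × ln(88.4/21.1) = 61.2 J/K.
The insulated surroundings exchange no heat, so ΔS_surr = 0 and ΔS_universe = ΔS_gas.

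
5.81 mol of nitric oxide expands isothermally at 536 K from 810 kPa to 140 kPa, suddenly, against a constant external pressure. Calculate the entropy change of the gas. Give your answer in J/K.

Entropy is a state function, so ΔS_gas depends only on the end states.
For an isothermal ideal gas ΔS_gas = nR ln(P₁/P₂) = 5.81 × 8.314 × ln(810/140) = 84.8 J/K.

ΔS_gas = 84.8 J/K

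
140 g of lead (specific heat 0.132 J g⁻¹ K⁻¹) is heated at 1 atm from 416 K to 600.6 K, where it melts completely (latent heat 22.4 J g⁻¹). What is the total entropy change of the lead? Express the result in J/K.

ΔS = 12 J/K

Warming step: ΔS₁ = m c ln(T_tr/T_i) = 140 × 0.132 × ln(600.6/416) = 6.787 J/K.
Phase change: ΔS₂ = +mL/T_tr = 140 × 22.4 / 600.6 = 5.221 J/K.
ΔS_total = (6.787) + (5.221) = 12 J/K.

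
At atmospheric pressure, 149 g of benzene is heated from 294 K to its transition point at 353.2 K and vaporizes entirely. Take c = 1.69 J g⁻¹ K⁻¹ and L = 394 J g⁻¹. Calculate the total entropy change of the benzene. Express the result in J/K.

Warming step: ΔS₁ = m c ln(T_tr/T_i) = 149 × 1.69 × ln(353.2/294) = 46.2 J/K.
Phase change: ΔS₂ = +mL/T_tr = 149 × 394 / 353.2 = 166.2 J/K.
ΔS_total = (46.2) + (166.2) = 212 J/K.

ΔS = 212 J/K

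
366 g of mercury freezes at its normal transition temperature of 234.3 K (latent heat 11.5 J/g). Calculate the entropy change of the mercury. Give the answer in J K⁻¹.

ΔS = -18 J/K

Heat released by the substance: Q = −mL = −366 × 11.5 = −4209 J.
At constant T, ΔS = Q_rev/T = −4209 / 234.3 = -18 J/K.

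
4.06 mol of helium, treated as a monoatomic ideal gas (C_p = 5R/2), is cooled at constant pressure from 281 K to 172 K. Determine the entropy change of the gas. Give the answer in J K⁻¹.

ΔS = -41.4 J/K

At constant pressure, ΔS = nC_p ln(T₂/T₁) with C_p = 5R/2 = 20.79 J mol⁻¹ K⁻¹.
ΔS = 4.06 × 20.79 × ln(172/281) = -41.4 J/K.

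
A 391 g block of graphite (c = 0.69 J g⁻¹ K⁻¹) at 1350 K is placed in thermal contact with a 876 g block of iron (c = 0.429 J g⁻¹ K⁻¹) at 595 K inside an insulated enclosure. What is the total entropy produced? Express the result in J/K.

ΔS_total = 53.6 J/K

Energy balance: T_f = (m₁c₁T₁ + m₂c₂T₂)/(m₁c₁ + m₂c₂) = 910.51 K.
ΔS₁ = m₁c₁ ln(T_f/T₁) = 269.79 × ln(910.51/1350) = -106.3 J/K.
ΔS₂ = m₂c₂ ln(T_f/T₂) = 375.804 × ln(910.51/595) = 159.9 J/K.
ΔS_total = -106.3 + 159.9 = 53.6 J/K.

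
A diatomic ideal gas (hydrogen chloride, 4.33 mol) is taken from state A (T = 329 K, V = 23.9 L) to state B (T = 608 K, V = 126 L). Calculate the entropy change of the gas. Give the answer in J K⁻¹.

Entropy is a state function: ΔS = nC_V ln(T₂/T₁) + nR ln(V₂/V₁), with C_V = 5R/2 = 20.79 J mol⁻¹ K⁻¹ for a diatomic ideal gas.
ΔS = 4.33 × [20.79 × ln(608/329) + 8.314 × ln(126/23.9)] = 115 J/K.

ΔS = 115 J/K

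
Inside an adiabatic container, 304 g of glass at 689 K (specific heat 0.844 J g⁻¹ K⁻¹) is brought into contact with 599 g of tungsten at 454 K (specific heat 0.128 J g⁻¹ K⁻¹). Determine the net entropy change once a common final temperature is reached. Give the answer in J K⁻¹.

ΔS_total = 4.75 J/K

Energy balance: T_f = (m₁c₁T₁ + m₂c₂T₂)/(m₁c₁ + m₂c₂) = 634.93 K.
ΔS₁ = m₁c₁ ln(T_f/T₁) = 256.576 × ln(634.93/689) = -20.97 J/K.
ΔS₂ = m₂c₂ ln(T_f/T₂) = 76.672 × ln(634.93/454) = 25.72 J/K.
ΔS_total = -20.97 + 25.72 = 4.75 J/K.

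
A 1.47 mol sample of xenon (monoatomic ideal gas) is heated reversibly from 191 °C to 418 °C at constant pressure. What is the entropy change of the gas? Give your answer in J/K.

In kelvin: T₁ = 464.15 K, T₂ = 691.15 K. At constant pressure, ΔS = nC_p ln(T₂/T₁) with C_p = 5R/2 = 20.79 J mol⁻¹ K⁻¹.
ΔS = 1.47 × 20.79 × ln(691.15/464.15) = 12.2 J/K.

ΔS = 12.2 J/K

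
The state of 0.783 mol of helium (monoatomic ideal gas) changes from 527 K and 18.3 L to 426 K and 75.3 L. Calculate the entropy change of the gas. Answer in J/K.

ΔS = 7.13 J/K

Entropy is a state function: ΔS = nC_V ln(T₂/T₁) + nR ln(V₂/V₁), with C_V = 3R/2 = 12.47 J mol⁻¹ K⁻¹ for a monoatomic ideal gas.
ΔS = 0.783 × [12.47 × ln(426/527) + 8.314 × ln(75.3/18.3)] = 7.13 J/K.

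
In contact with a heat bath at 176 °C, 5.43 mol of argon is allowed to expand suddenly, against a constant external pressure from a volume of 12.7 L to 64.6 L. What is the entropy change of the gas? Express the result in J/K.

Entropy is a state function, so ΔS_gas depends only on the end states.
For an isothermal ideal gas ΔS_gas = nR ln(V₂/V₁) = 5.43 × 8.314 × ln(64.6/12.7) = 73.4 J/K.

ΔS_gas = 73.4 J/K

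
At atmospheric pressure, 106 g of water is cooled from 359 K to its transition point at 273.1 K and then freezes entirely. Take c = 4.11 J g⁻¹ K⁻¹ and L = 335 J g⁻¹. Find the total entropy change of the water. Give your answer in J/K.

ΔS = -249 J/K

Cooling step: ΔS₁ = m c ln(T_tr/T_i) = 106 × 4.11 × ln(273.1/359) = -119.1 J/K.
Phase change: ΔS₂ = −mL/T_tr = −106 × 335 / 273.1 = -130 J/K.
ΔS_total = (-119.1) + (-130) = -249 J/K.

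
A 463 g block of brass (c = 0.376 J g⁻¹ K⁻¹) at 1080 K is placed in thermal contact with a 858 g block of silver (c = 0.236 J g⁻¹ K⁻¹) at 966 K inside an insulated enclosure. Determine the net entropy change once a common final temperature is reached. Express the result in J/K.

ΔS_total = 0.584 J/K

Energy balance: T_f = (m₁c₁T₁ + m₂c₂T₂)/(m₁c₁ + m₂c₂) = 1018.7 K.
ΔS₁ = m₁c₁ ln(T_f/T₁) = 174.088 × ln(1018.7/1080) = -10.172 J/K.
ΔS₂ = m₂c₂ ln(T_f/T₂) = 202.488 × ln(1018.7/966) = 10.756 J/K.
ΔS_total = -10.172 + 10.756 = 0.584 J/K.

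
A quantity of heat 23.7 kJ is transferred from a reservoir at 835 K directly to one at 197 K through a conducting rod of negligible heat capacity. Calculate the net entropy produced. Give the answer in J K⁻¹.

ΔS_hot = −Q/T_H = −23700/835 = -28.38 J/K and ΔS_cold = +Q/T_C = 23700/197 = 120.3 J/K.
ΔS_total = -28.38 + 120.3 = 91.9 J/K, positive as the second law requires.

ΔS_total = 91.9 J/K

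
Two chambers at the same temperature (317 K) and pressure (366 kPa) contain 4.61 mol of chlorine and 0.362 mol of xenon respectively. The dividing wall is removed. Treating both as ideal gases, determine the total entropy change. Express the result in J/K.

Mole fractions: x_A = 4.61/4.97 = 0.927, x_B = 0.0728.
ΔS_mix = −R(n_A ln x_A + n_B ln x_B) = −8.314 × (4.61 ln 0.927 + 0.362 ln 0.0728) = 10.8 J/K.

ΔS_mix = 10.8 J/K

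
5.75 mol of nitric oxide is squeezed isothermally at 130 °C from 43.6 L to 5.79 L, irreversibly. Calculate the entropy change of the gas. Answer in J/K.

ΔS_gas = -96.5 J/K

Entropy is a state function, so ΔS_gas depends only on the end states.
For an isothermal ideal gas ΔS_gas = nR ln(V₂/V₁) = 5.75 × 8.314 × ln(5.79/43.6) = -96.5 J/K.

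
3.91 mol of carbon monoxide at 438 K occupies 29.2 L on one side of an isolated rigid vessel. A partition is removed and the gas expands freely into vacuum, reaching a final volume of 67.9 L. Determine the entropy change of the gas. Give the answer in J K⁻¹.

ΔS_gas = 27.4 J/K

For an ideal gas in free expansion Q = 0 and W = 0, so T is unchanged.
Entropy is a state function; using a reversible isothermal path, ΔS_gas = nR ln(V₂/V₁) = 3.91 × 8.314 × ln(67.9/29.2) = 27.4 J/K.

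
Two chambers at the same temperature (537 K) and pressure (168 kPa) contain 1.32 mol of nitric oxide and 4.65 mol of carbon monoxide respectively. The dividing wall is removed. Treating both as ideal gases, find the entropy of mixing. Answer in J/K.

ΔS_mix = 26.2 J/K

Mole fractions: x_A = 1.32/5.97 = 0.221, x_B = 0.779.
ΔS_mix = −R(n_A ln x_A + n_B ln x_B) = −8.314 × (1.32 ln 0.221 + 4.65 ln 0.779) = 26.2 J/K.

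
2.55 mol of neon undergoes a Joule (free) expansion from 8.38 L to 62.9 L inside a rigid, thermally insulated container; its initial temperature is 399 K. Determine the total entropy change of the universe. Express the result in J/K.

ΔS_universe = 42.7 J/K

For an ideal gas in free expansion Q = 0 and W = 0, so T is unchanged.
Entropy is a state function; using a reversible isothermal path, ΔS_gas = nR ln(V₂/V₁) = 2.55 × 8.314 × ln(62.9/8.38) = 42.7 J/K.
The insulated surroundings exchange no heat, so ΔS_surr = 0 and ΔS_universe = ΔS_gas.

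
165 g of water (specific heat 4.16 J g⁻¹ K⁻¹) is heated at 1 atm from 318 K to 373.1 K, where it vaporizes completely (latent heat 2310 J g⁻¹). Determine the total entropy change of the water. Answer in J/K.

ΔS = 1130 J/K

Warming step: ΔS₁ = m c ln(T_tr/T_i) = 165 × 4.16 × ln(373.1/318) = 109.7 J/K.
Phase change: ΔS₂ = +mL/T_tr = 165 × 2310 / 373.1 = 1022 J/K.
ΔS_total = (109.7) + (1022) = 1130 J/K.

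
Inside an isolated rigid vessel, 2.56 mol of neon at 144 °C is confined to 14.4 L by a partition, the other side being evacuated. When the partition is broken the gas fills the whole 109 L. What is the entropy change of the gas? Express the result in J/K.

ΔS_gas = 43.1 J/K

No heat is exchanged and no work is done, so the ideal-gas temperature stays constant.
Entropy is a state function; using a reversible isothermal path, ΔS_gas = nR ln(V₂/V₁) = 2.56 × 8.314 × ln(109/14.4) = 43.1 J/K.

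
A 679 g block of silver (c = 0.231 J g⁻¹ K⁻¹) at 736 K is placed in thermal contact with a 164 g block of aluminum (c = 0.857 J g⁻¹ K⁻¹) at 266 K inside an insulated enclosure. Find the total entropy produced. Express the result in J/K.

ΔS_total = 36.2 J/K

Energy balance: T_f = (m₁c₁T₁ + m₂c₂T₂)/(m₁c₁ + m₂c₂) = 513.88 K.
ΔS₁ = m₁c₁ ln(T_f/T₁) = 156.849 × ln(513.88/736) = -56.35 J/K.
ΔS₂ = m₂c₂ ln(T_f/T₂) = 140.548 × ln(513.88/266) = 92.55 J/K.
ΔS_total = -56.35 + 92.55 = 36.2 J/K.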